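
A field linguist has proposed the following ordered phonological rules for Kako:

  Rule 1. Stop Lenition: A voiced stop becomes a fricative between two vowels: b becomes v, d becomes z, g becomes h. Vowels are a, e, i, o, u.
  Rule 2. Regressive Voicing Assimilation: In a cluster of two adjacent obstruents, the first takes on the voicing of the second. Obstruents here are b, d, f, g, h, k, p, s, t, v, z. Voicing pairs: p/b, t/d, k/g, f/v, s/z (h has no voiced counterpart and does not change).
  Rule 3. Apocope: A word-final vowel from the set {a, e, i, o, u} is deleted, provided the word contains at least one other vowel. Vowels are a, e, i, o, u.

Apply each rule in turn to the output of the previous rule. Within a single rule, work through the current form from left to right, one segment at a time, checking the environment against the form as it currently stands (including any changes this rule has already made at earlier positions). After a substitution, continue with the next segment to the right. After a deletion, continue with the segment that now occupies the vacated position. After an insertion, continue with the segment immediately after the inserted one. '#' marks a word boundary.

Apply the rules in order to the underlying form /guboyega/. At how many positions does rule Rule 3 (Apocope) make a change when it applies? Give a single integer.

Rule 1 Stop Lenition: [guboyega] → [guvoyeha]
Rule 2 Regressive Voicing Assimilation: no change — [guvoyeha]
Rule 3 Apocope: [guvoyeha] → [guvoyeh]
Rule Rule 3 changed 1 position(s).

1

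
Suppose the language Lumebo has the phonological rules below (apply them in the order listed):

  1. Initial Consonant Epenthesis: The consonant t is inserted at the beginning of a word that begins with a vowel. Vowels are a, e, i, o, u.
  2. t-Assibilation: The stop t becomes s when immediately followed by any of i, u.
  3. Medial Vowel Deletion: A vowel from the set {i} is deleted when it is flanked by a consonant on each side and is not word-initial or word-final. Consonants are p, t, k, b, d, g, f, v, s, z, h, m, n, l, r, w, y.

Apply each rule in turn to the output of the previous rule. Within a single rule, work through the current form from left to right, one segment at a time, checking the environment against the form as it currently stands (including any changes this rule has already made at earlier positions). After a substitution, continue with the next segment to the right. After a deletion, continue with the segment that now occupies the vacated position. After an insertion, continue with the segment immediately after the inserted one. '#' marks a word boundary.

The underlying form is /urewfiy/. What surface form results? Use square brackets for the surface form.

1 Initial Consonant Epenthesis: [urewfiy] → [turewfiy]
2 t-Assibilation: [turewfiy] → [surewfiy]
3 Medial Vowel Deletion: [surewfiy] → [surewfy]

[surewfy]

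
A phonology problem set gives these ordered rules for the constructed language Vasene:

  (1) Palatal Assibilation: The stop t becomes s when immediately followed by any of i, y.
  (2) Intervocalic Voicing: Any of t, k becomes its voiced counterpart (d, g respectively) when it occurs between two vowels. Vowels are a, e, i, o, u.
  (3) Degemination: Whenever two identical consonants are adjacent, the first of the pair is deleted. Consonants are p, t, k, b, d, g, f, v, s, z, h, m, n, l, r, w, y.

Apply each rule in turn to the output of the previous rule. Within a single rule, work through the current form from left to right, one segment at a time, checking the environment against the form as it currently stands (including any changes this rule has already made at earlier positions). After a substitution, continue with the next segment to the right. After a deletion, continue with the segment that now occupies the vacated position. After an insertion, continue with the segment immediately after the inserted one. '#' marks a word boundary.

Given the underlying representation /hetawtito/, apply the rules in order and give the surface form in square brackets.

[hedawsido]

(1) Palatal Assibilation: [hetawtito] → [hetawsito]
(2) Intervocalic Voicing: [hetawsito] → [hedawsido]
(3) Degemination: no change — [hedawsido]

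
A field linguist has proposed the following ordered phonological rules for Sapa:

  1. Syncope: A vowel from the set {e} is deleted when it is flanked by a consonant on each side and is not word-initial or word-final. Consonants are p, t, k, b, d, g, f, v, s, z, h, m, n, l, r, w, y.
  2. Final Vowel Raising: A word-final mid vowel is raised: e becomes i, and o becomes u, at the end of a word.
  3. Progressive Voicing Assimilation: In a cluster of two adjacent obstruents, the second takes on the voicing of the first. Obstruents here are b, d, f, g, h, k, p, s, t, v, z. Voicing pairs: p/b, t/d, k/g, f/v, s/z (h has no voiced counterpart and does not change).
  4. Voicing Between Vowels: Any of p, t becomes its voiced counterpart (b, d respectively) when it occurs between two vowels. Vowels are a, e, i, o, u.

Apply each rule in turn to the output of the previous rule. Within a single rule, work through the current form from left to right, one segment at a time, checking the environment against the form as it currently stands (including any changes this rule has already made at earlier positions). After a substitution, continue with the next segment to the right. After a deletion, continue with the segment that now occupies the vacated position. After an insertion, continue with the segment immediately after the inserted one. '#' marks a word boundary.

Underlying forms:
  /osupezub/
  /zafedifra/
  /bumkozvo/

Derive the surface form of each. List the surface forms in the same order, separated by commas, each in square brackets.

/osupezub/:
  1 Syncope: [osupezub] → [osupzub]
  2 Final Vowel Raising: no change — [osupzub]
  3 Progressive Voicing Assimilation: [osupzub] → [osupsub]
  4 Voicing Between Vowels: no change — [osupsub]
/zafedifra/:
  1 Syncope: [zafedifra] → [zafdifra]
  2 Final Vowel Raising: no change — [zafdifra]
  3 Progressive Voicing Assimilation: [zafdifra] → [zaftifra]
  4 Voicing Between Vowels: no change — [zaftifra]
/bumkozvo/:
  1 Syncope: no change — [bumkozvo]
  2 Final Vowel Raising: [bumkozvo] → [bumkozvu]
  3 Progressive Voicing Assimilation: no change — [bumkozvu]
  4 Voicing Between Vowels: no change — [bumkozvu]

[osupsub], [zaftifra], [bumkozvu]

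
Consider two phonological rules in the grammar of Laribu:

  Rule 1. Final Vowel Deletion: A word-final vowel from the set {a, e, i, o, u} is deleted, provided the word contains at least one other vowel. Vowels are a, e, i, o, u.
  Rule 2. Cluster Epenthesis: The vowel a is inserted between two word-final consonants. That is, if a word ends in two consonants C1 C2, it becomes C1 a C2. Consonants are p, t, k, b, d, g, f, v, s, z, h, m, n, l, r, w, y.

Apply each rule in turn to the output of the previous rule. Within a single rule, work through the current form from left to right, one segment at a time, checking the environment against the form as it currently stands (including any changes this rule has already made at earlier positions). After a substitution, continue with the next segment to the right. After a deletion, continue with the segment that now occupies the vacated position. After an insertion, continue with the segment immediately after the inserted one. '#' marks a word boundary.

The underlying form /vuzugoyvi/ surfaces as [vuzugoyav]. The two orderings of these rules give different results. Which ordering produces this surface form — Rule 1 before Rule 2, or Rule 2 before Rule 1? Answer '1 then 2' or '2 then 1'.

1 then 2

Order 1 then 2:
  1 Final Vowel Deletion: [vuzugoyvi] → [vuzugoyv]
  2 Cluster Epenthesis: [vuzugoyv] → [vuzugoyav]
  result: [vuzugoyav]
Order 2 then 1:
  2 Cluster Epenthesis: no change — [vuzugoyvi]
  1 Final Vowel Deletion: [vuzugoyvi] → [vuzugoyv]
  result: [vuzugoyv]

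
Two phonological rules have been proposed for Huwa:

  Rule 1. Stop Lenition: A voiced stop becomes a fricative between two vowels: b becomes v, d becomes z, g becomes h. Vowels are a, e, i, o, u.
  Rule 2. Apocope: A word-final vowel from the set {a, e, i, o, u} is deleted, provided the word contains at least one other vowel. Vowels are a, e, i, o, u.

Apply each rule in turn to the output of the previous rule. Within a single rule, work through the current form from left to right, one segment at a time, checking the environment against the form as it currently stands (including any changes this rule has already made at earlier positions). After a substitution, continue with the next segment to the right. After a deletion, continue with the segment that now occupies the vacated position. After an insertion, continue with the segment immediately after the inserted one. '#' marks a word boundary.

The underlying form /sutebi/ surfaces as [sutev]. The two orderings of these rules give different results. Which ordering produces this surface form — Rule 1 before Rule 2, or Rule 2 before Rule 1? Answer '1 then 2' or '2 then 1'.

1 then 2

Order 1 then 2:
  1 Stop Lenition: [sutebi] → [sutevi]
  2 Apocope: [sutevi] → [sutev]
  result: [sutev]
Order 2 then 1:
  2 Apocope: [sutebi] → [suteb]
  1 Stop Lenition: no change — [suteb]
  result: [suteb]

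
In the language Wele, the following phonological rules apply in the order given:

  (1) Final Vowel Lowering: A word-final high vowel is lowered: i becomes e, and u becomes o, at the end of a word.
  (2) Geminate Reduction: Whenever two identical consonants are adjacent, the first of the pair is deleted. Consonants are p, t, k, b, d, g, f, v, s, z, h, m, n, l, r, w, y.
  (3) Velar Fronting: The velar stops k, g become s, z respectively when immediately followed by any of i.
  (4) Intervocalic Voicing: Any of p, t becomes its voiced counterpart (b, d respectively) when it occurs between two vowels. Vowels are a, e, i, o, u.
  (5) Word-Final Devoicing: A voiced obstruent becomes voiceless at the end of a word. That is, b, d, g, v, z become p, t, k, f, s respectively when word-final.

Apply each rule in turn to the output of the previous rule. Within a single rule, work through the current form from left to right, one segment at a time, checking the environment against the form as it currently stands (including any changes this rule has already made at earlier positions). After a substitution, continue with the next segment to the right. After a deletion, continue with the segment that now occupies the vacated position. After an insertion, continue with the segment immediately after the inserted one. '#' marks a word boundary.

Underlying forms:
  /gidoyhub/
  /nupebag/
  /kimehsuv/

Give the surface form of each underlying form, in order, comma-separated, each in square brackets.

[zidoyhup], [nubebak], [simehsuf]

/gidoyhub/:
  (1) Final Vowel Lowering: no change — [gidoyhub]
  (2) Geminate Reduction: no change — [gidoyhub]
  (3) Velar Fronting: [gidoyhub] → [zidoyhub]
  (4) Intervocalic Voicing: no change — [zidoyhub]
  (5) Word-Final Devoicing: [zidoyhub] → [zidoyhup]
/nupebag/:
  (1) Final Vowel Lowering: no change — [nupebag]
  (2) Geminate Reduction: no change — [nupebag]
  (3) Velar Fronting: no change — [nupebag]
  (4) Intervocalic Voicing: [nupebag] → [nubebag]
  (5) Word-Final Devoicing: [nubebag] → [nubebak]
/kimehsuv/:
  (1) Final Vowel Lowering: no change — [kimehsuv]
  (2) Geminate Reduction: no change — [kimehsuv]
  (3) Velar Fronting: [kimehsuv] → [simehsuv]
  (4) Intervocalic Voicing: no change — [simehsuv]
  (5) Word-Final Devoicing: [simehsuv] → [simehsuf]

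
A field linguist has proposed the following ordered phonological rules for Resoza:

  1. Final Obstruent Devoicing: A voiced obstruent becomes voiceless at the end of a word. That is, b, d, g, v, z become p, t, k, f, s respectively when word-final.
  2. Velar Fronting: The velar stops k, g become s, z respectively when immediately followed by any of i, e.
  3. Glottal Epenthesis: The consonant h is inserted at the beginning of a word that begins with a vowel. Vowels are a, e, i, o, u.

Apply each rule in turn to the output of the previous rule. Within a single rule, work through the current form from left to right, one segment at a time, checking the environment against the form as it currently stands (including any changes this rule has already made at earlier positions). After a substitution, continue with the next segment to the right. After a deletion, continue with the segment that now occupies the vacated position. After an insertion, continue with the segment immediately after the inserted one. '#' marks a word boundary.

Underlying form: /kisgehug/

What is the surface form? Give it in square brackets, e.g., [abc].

[siszehuk]

1 Final Obstruent Devoicing: [kisgehug] → [kisgehuk]
2 Velar Fronting: [kisgehuk] → [siszehuk]
3 Glottal Epenthesis: no change — [siszehuk]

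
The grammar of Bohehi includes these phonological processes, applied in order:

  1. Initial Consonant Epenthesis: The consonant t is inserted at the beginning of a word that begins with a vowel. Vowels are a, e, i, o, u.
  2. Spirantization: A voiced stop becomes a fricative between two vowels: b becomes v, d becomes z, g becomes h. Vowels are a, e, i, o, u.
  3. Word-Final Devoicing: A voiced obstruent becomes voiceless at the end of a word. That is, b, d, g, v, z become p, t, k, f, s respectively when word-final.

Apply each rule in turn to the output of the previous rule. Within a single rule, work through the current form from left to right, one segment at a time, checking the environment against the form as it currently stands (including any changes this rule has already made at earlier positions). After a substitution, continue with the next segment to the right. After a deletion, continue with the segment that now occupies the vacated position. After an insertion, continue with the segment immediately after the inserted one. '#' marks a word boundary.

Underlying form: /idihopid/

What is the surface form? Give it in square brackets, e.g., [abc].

[tizihopit]

1 Initial Consonant Epenthesis: [idihopid] → [tidihopid]
2 Spirantization: [tidihopid] → [tizihopid]
3 Word-Final Devoicing: [tizihopid] → [tizihopit]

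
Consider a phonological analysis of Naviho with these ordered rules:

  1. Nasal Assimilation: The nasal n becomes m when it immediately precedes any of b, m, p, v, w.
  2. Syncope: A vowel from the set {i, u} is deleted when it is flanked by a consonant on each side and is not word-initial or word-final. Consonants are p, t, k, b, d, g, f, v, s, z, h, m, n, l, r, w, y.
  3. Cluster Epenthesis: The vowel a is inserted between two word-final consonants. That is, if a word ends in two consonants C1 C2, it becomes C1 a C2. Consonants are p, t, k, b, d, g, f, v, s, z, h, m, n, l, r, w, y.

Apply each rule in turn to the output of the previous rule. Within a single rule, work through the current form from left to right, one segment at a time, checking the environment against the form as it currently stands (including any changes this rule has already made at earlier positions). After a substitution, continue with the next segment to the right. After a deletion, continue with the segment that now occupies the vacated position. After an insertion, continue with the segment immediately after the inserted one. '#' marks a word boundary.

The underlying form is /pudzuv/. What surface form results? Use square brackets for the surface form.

1 Nasal Assimilation: no change — [pudzuv]
2 Syncope: [pudzuv] → [pdzv]
3 Cluster Epenthesis: [pdzv] → [pdzav]

[pdzav]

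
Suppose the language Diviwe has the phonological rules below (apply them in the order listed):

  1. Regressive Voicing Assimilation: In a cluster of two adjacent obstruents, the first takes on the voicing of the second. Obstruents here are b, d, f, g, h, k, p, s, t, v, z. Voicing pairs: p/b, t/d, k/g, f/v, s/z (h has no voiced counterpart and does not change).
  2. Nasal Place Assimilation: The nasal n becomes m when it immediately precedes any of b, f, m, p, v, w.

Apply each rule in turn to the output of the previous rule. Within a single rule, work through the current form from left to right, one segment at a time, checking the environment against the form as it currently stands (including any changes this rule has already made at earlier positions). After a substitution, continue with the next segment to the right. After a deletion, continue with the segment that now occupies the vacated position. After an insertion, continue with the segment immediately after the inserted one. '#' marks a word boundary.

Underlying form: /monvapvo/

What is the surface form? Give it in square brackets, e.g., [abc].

[momvabvo]

1 Regressive Voicing Assimilation: [monvapvo] → [monvabvo]
2 Nasal Place Assimilation: [monvabvo] → [momvabvo]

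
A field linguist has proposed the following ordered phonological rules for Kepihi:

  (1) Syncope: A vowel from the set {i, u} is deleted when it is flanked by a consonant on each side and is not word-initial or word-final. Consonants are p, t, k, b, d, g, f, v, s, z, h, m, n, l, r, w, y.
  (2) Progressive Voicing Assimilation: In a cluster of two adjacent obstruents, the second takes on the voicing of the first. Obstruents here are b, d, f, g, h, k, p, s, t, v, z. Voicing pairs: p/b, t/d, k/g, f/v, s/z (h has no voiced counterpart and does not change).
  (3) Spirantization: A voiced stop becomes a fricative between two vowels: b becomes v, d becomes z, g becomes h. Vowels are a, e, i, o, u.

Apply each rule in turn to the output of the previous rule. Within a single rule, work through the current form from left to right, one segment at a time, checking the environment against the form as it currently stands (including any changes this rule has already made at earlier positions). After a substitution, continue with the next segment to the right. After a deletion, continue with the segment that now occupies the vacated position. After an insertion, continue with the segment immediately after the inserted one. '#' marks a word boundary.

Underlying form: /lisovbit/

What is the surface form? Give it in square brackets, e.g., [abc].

(1) Syncope: [lisovbit] → [lsovbt]
(2) Progressive Voicing Assimilation: [lsovbt] → [lsovbd]
(3) Spirantization: no change — [lsovbd]

[lsovbd]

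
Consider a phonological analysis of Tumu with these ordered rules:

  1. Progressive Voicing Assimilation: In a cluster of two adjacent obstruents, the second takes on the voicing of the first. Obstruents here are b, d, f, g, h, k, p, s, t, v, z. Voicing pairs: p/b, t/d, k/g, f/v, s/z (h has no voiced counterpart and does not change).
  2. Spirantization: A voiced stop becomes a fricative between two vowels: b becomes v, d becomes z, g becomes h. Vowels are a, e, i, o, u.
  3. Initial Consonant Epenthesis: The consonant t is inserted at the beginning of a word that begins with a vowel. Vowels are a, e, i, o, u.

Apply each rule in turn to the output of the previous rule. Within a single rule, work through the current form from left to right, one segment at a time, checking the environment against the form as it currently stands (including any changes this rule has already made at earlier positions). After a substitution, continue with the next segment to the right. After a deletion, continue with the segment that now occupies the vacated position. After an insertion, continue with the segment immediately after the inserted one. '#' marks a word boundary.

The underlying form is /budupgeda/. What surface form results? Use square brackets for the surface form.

[buzupkeza]

1 Progressive Voicing Assimilation: [budupgeda] → [budupkeda]
2 Spirantization: [budupkeda] → [buzupkeza]
3 Initial Consonant Epenthesis: no change — [buzupkeza]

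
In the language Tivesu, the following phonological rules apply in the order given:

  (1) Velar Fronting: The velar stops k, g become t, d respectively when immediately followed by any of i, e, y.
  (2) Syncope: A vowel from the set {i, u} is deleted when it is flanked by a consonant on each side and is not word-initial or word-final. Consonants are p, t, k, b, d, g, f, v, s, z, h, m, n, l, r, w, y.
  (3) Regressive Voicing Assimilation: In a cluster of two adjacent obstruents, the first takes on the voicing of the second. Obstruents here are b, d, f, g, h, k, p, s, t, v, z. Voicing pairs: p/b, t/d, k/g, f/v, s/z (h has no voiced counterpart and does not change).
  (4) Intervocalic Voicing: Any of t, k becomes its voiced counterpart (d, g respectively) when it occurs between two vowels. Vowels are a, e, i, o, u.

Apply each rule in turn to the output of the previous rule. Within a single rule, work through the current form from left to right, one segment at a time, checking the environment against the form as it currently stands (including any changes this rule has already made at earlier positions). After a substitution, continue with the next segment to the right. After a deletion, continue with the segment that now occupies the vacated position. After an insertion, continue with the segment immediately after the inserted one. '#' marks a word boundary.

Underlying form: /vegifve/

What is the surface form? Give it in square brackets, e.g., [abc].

(1) Velar Fronting: [vegifve] → [vedifve]
(2) Syncope: [vedifve] → [vedfve]
(3) Regressive Voicing Assimilation: [vedfve] → [vetvve]
(4) Intervocalic Voicing: no change — [vetvve]

[vetvve]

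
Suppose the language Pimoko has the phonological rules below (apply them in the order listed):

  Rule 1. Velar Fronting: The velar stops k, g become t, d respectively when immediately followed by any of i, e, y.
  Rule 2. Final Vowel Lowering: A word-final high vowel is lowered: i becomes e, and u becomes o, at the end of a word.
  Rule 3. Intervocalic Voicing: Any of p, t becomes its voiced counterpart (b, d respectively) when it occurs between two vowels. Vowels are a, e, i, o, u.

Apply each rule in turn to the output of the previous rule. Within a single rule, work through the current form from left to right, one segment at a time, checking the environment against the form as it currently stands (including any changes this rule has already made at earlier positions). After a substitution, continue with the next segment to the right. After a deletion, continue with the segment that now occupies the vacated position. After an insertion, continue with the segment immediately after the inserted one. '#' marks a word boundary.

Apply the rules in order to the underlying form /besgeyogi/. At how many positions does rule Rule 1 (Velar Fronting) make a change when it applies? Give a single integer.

2

Rule 1 Velar Fronting: [besgeyogi] → [besdeyodi]
Rule 2 Final Vowel Lowering: [besdeyodi] → [besdeyode]
Rule 3 Intervocalic Voicing: no change — [besdeyode]
Rule Rule 1 changed 2 position(s).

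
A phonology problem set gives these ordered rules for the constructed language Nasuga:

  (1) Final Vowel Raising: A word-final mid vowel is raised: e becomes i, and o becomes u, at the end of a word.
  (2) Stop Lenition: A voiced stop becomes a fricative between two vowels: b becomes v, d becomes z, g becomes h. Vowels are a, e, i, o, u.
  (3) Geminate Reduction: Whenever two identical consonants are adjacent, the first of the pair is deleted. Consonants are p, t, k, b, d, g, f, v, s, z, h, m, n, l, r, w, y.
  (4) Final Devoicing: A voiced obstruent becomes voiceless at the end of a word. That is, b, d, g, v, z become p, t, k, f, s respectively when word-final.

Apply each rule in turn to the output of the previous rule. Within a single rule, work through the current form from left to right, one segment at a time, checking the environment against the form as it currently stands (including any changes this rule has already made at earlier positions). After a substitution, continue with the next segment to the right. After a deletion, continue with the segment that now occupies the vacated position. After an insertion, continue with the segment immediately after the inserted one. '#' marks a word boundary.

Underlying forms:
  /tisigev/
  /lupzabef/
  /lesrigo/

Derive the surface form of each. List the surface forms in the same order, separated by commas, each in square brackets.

[tisihef], [lupzavef], [lesrihu]

/tisigev/:
  (1) Final Vowel Raising: no change — [tisigev]
  (2) Stop Lenition: [tisigev] → [tisihev]
  (3) Geminate Reduction: no change — [tisihev]
  (4) Final Devoicing: [tisihev] → [tisihef]
/lupzabef/:
  (1) Final Vowel Raising: no change — [lupzabef]
  (2) Stop Lenition: [lupzabef] → [lupzavef]
  (3) Geminate Reduction: no change — [lupzavef]
  (4) Final Devoicing: no change — [lupzavef]
/lesrigo/:
  (1) Final Vowel Raising: [lesrigo] → [lesrigu]
  (2) Stop Lenition: [lesrigu] → [lesrihu]
  (3) Geminate Reduction: no change — [lesrihu]
  (4) Final Devoicing: no change — [lesrihu]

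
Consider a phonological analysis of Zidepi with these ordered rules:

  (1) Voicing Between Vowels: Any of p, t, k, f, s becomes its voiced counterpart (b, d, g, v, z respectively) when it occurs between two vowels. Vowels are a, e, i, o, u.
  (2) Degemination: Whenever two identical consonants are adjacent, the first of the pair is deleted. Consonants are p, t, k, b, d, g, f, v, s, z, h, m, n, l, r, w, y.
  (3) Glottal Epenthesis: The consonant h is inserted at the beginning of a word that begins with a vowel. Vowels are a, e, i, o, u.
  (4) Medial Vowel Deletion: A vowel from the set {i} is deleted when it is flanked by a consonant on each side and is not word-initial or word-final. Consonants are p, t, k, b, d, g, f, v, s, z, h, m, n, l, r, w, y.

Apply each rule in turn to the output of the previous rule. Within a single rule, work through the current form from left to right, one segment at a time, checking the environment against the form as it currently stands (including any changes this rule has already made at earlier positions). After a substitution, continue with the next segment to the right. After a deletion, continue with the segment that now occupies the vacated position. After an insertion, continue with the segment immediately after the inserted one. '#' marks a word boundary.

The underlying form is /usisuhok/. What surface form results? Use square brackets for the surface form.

(1) Voicing Between Vowels: [usisuhok] → [uzizuhok]
(2) Degemination: no change — [uzizuhok]
(3) Glottal Epenthesis: [uzizuhok] → [huzizuhok]
(4) Medial Vowel Deletion: [huzizuhok] → [huzzuhok]

[huzzuhok]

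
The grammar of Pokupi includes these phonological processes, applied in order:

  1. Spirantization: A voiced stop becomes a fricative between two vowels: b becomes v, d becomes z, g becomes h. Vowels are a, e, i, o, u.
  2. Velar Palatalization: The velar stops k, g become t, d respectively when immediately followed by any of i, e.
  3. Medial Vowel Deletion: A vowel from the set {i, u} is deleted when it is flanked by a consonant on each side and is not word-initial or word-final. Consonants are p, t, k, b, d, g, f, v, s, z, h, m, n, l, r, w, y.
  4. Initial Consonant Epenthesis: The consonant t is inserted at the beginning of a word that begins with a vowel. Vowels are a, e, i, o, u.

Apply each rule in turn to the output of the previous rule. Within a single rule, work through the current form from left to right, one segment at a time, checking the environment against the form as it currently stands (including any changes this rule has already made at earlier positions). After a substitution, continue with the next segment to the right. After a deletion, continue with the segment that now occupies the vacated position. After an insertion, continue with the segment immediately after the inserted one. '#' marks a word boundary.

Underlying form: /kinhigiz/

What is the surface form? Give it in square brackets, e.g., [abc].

[tnhhz]

1 Spirantization: [kinhigiz] → [kinhihiz]
2 Velar Palatalization: [kinhihiz] → [tinhihiz]
3 Medial Vowel Deletion: [tinhihiz] → [tnhhz]
4 Initial Consonant Epenthesis: no change — [tnhhz]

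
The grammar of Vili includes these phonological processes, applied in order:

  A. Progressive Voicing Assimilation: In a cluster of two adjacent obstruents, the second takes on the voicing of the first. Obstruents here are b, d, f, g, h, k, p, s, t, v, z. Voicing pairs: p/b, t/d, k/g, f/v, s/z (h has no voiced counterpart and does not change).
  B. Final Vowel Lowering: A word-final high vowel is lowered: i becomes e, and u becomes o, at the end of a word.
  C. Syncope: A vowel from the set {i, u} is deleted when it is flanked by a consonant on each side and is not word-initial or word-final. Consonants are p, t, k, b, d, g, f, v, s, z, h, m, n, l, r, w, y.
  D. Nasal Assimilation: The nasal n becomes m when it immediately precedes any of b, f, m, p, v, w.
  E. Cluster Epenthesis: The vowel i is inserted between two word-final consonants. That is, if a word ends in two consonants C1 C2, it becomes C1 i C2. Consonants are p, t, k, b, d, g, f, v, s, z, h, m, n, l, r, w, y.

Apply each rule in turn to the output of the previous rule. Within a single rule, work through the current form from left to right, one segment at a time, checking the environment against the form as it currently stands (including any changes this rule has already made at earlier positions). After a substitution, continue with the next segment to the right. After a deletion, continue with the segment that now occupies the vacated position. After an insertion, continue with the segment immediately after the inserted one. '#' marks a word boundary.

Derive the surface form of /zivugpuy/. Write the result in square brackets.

A Progressive Voicing Assimilation: [zivugpuy] → [zivugbuy]
B Final Vowel Lowering: no change — [zivugbuy]
C Syncope: [zivugbuy] → [zvgby]
D Nasal Assimilation: no change — [zvgby]
E Cluster Epenthesis: [zvgby] → [zvgbiy]

[zvgbiy]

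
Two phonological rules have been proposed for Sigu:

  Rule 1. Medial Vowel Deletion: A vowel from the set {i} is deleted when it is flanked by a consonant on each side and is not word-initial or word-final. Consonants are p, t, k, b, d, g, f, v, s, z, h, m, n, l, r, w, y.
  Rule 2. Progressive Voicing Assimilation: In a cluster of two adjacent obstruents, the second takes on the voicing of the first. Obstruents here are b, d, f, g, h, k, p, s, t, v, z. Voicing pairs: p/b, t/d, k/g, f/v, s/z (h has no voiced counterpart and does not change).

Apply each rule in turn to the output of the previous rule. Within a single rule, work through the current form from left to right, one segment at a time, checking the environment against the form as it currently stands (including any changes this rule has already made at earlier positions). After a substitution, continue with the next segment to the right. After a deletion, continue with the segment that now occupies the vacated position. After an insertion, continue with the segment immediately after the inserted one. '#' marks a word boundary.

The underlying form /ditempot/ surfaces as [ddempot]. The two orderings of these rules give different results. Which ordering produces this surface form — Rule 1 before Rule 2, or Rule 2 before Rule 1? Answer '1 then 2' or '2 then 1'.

Order 1 then 2:
  1 Medial Vowel Deletion: [ditempot] → [dtempot]
  2 Progressive Voicing Assimilation: [dtempot] → [ddempot]
  result: [ddempot]
Order 2 then 1:
  2 Progressive Voicing Assimilation: no change — [ditempot]
  1 Medial Vowel Deletion: [ditempot] → [dtempot]
  result: [dtempot]

1 then 2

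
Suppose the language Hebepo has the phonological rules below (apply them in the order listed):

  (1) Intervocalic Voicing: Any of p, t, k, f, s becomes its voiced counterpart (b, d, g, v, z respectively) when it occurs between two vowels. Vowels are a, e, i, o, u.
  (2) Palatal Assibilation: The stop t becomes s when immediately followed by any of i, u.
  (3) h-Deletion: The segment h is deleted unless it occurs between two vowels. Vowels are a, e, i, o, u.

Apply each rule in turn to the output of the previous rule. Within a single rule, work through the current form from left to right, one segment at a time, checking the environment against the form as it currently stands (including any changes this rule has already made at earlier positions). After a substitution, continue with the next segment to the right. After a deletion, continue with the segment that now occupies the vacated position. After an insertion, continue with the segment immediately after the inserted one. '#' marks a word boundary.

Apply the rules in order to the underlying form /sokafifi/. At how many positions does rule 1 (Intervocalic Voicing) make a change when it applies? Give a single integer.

3

(1) Intervocalic Voicing: [sokafifi] → [sogavivi]
(2) Palatal Assibilation: no change — [sogavivi]
(3) h-Deletion: no change — [sogavivi]
Rule 1 changed 3 position(s).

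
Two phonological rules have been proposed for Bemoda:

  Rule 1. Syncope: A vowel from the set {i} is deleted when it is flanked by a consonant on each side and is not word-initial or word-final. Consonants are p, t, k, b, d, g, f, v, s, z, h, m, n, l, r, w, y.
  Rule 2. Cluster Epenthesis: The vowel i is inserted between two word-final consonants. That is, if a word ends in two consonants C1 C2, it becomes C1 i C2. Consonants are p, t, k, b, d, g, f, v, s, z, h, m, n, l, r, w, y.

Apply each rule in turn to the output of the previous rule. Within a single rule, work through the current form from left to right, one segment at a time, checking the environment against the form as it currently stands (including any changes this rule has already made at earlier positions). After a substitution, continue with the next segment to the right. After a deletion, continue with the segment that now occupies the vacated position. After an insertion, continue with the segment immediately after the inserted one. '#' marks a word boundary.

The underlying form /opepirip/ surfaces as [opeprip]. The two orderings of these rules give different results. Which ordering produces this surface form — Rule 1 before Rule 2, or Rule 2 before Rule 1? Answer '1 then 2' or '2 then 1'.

Order 1 then 2:
  1 Syncope: [opepirip] → [opeprp]
  2 Cluster Epenthesis: [opeprp] → [opeprip]
  result: [opeprip]
Order 2 then 1:
  2 Cluster Epenthesis: no change — [opepirip]
  1 Syncope: [opepirip] → [opeprp]
  result: [opeprp]

1 then 2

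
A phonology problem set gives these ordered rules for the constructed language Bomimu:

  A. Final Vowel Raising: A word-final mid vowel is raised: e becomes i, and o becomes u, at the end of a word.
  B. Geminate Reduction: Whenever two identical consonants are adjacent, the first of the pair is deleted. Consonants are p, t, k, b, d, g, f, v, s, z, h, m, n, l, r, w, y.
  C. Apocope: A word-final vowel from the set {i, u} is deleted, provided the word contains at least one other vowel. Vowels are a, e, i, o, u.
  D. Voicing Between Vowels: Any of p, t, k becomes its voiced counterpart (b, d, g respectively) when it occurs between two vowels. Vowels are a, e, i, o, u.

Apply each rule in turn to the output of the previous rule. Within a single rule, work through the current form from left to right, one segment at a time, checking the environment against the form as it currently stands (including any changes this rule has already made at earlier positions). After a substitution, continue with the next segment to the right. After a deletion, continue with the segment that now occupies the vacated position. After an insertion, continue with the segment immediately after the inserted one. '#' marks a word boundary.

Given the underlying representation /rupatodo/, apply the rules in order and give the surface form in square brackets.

A Final Vowel Raising: [rupatodo] → [rupatodu]
B Geminate Reduction: no change — [rupatodu]
C Apocope: [rupatodu] → [rupatod]
D Voicing Between Vowels: [rupatod] → [rubadod]

[rubadod]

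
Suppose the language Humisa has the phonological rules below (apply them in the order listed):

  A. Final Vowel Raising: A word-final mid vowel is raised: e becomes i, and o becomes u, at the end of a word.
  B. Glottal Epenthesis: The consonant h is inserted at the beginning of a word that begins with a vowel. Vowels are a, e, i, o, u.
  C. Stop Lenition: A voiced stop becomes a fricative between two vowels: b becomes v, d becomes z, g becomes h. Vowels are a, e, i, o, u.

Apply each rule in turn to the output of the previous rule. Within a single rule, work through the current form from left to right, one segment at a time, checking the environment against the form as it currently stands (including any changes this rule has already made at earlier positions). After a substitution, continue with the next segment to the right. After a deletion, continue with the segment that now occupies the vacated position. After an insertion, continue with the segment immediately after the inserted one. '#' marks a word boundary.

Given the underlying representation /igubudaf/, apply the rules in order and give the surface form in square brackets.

[hihuvuzaf]

A Final Vowel Raising: no change — [igubudaf]
B Glottal Epenthesis: [igubudaf] → [higubudaf]
C Stop Lenition: [higubudaf] → [hihuvuzaf]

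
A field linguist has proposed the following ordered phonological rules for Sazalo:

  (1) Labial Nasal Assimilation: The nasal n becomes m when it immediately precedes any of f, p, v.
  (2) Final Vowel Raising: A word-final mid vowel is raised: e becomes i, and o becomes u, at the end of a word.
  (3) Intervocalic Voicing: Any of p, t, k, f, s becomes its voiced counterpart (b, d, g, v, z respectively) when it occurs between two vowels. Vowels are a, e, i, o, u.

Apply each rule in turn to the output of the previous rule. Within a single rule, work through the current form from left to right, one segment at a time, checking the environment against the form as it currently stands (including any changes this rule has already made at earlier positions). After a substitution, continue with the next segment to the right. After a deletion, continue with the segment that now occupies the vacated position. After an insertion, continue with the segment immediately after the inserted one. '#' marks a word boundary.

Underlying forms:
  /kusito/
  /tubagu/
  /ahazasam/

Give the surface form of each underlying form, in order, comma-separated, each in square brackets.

/kusito/:
  (1) Labial Nasal Assimilation: no change — [kusito]
  (2) Final Vowel Raising: [kusito] → [kusitu]
  (3) Intervocalic Voicing: [kusitu] → [kuzidu]
/tubagu/:
  (1) Labial Nasal Assimilation: no change — [tubagu]
  (2) Final Vowel Raising: no change — [tubagu]
  (3) Intervocalic Voicing: no change — [tubagu]
/ahazasam/:
  (1) Labial Nasal Assimilation: no change — [ahazasam]
  (2) Final Vowel Raising: no change — [ahazasam]
  (3) Intervocalic Voicing: [ahazasam] → [ahazazam]

[kuzidu], [tubagu], [ahazazam]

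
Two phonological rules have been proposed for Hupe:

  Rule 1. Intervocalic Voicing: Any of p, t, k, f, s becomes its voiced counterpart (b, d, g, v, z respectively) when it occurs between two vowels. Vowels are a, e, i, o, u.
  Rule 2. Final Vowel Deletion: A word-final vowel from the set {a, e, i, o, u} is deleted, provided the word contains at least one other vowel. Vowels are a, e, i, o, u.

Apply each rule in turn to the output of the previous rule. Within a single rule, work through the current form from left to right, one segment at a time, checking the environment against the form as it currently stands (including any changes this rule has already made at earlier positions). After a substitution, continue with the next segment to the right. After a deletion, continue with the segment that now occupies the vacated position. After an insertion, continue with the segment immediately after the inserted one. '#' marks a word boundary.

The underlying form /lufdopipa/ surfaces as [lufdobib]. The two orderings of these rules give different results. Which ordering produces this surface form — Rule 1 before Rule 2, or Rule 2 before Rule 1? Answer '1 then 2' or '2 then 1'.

Order 1 then 2:
  1 Intervocalic Voicing: [lufdopipa] → [lufdobiba]
  2 Final Vowel Deletion: [lufdobiba] → [lufdobib]
  result: [lufdobib]
Order 2 then 1:
  2 Final Vowel Deletion: [lufdopipa] → [lufdopip]
  1 Intervocalic Voicing: [lufdopip] → [lufdobip]
  result: [lufdobip]

1 then 2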